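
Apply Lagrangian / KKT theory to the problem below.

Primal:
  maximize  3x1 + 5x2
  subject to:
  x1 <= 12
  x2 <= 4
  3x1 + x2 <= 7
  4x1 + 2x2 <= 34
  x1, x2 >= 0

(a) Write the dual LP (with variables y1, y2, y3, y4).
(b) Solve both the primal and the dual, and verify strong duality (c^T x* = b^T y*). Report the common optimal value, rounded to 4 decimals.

The standard primal-dual pair for 'max c^T x s.t. A x <= b, x >= 0' is:
  Dual:  min b^T y  s.t.  A^T y >= c,  y >= 0.

So the dual LP is:
  minimize  12y1 + 4y2 + 7y3 + 34y4
  subject to:
    y1 + 3y3 + 4y4 >= 3
    y2 + y3 + 2y4 >= 5
    y1, y2, y3, y4 >= 0

Solving the primal: x* = (1, 4).
  primal value c^T x* = 23.
Solving the dual: y* = (0, 4, 1, 0).
  dual value b^T y* = 23.
Strong duality: c^T x* = b^T y*. Confirmed.

23


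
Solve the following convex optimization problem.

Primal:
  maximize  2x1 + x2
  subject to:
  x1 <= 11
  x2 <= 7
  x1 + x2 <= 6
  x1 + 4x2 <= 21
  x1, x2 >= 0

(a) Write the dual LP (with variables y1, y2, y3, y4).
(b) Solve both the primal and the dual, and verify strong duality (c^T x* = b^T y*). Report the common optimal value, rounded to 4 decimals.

The standard primal-dual pair for 'max c^T x s.t. A x <= b, x >= 0' is:
  Dual:  min b^T y  s.t.  A^T y >= c,  y >= 0.

So the dual LP is:
  minimize  11y1 + 7y2 + 6y3 + 21y4
  subject to:
    y1 + y3 + y4 >= 2
    y2 + y3 + 4y4 >= 1
    y1, y2, y3, y4 >= 0

Solving the primal: x* = (6, 0).
  primal value c^T x* = 12.
Solving the dual: y* = (0, 0, 2, 0).
  dual value b^T y* = 12.
Strong duality: c^T x* = b^T y*. Confirmed.

12


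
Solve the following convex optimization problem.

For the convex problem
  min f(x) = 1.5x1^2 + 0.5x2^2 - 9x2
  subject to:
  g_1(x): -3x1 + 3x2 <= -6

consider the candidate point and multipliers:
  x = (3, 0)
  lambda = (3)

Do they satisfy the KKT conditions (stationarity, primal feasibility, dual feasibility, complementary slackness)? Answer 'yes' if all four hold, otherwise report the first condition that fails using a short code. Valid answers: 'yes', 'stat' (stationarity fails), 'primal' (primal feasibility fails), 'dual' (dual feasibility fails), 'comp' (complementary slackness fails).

Gradient of f: grad f(x) = Q x + c = (9, -9)
Constraint values g_i(x) = a_i^T x - b_i:
  g_1((3, 0)) = -3
Stationarity residual: grad f(x) + sum_i lambda_i a_i = (0, 0)
  -> stationarity OK
Primal feasibility (all g_i <= 0): OK
Dual feasibility (all lambda_i >= 0): OK
Complementary slackness (lambda_i * g_i(x) = 0 for all i): FAILS

Verdict: the first failing condition is complementary_slackness -> comp.

comp


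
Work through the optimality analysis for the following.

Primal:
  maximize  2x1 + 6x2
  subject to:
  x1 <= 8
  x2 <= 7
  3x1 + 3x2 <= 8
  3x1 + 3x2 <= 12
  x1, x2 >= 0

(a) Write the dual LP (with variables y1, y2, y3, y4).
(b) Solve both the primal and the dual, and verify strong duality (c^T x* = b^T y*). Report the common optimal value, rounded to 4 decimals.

The standard primal-dual pair for 'max c^T x s.t. A x <= b, x >= 0' is:
  Dual:  min b^T y  s.t.  A^T y >= c,  y >= 0.

So the dual LP is:
  minimize  8y1 + 7y2 + 8y3 + 12y4
  subject to:
    y1 + 3y3 + 3y4 >= 2
    y2 + 3y3 + 3y4 >= 6
    y1, y2, y3, y4 >= 0

Solving the primal: x* = (0, 2.6667).
  primal value c^T x* = 16.
Solving the dual: y* = (0, 0, 2, 0).
  dual value b^T y* = 16.
Strong duality: c^T x* = b^T y*. Confirmed.

16


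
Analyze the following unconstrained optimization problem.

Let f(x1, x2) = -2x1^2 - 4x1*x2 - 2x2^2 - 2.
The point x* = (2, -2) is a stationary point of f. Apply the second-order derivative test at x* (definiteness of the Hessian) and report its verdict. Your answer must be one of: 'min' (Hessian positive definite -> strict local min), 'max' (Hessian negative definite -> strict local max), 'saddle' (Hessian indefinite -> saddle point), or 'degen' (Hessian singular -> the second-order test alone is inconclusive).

Compute the Hessian H = grad^2 f:
  H = [[-4, -4], [-4, -4]]
Verify stationarity: grad f(x*) = H x* + g = (0, 0).
Eigenvalues of H: -8, 0.
H has a zero eigenvalue (singular; negative semidefinite but not definite), so H is neither positive definite, negative definite, nor indefinite. The second-order test alone is inconclusive -> degen.
(Indeed, f is constant along the null direction of H through x*, so x* is not a strict local extremum.)

degen


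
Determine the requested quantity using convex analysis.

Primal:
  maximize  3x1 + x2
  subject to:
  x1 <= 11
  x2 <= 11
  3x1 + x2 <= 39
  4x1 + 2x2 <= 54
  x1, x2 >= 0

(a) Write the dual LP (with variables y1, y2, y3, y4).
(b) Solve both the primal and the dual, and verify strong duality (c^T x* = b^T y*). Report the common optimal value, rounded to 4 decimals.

The standard primal-dual pair for 'max c^T x s.t. A x <= b, x >= 0' is:
  Dual:  min b^T y  s.t.  A^T y >= c,  y >= 0.

So the dual LP is:
  minimize  11y1 + 11y2 + 39y3 + 54y4
  subject to:
    y1 + 3y3 + 4y4 >= 3
    y2 + y3 + 2y4 >= 1
    y1, y2, y3, y4 >= 0

Solving the primal: x* = (11, 5).
  primal value c^T x* = 38.
Solving the dual: y* = (1, 0, 0, 0.5).
  dual value b^T y* = 38.
Strong duality: c^T x* = b^T y*. Confirmed.

38


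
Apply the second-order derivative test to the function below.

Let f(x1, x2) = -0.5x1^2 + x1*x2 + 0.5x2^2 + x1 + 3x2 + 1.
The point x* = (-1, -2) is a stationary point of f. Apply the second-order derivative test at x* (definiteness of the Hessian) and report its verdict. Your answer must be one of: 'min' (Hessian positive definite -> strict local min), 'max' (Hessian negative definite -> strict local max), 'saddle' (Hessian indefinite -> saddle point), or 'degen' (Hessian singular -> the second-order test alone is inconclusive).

Compute the Hessian H = grad^2 f:
  H = [[-1, 1], [1, 1]]
Verify stationarity: grad f(x*) = H x* + g = (0, 0).
Eigenvalues of H: -1.4142, 1.4142.
Eigenvalues have mixed signs, so H is indefinite -> x* is a saddle point.

saddle


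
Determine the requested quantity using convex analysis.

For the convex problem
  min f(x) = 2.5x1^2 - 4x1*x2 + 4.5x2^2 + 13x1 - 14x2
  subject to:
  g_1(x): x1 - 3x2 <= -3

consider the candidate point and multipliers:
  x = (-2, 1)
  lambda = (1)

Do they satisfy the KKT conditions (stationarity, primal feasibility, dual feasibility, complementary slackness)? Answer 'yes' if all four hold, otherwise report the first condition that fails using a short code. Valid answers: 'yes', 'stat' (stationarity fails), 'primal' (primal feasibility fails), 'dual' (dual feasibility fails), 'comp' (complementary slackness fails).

Gradient of f: grad f(x) = Q x + c = (-1, 3)
Constraint values g_i(x) = a_i^T x - b_i:
  g_1((-2, 1)) = -2
Stationarity residual: grad f(x) + sum_i lambda_i a_i = (0, 0)
  -> stationarity OK
Primal feasibility (all g_i <= 0): OK
Dual feasibility (all lambda_i >= 0): OK
Complementary slackness (lambda_i * g_i(x) = 0 for all i): FAILS

Verdict: the first failing condition is complementary_slackness -> comp.

comp


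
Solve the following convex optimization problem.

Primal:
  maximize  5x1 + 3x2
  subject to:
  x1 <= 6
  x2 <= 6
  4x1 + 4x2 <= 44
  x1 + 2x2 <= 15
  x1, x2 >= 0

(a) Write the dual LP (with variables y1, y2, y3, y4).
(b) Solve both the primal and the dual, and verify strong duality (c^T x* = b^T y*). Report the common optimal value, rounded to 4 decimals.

The standard primal-dual pair for 'max c^T x s.t. A x <= b, x >= 0' is:
  Dual:  min b^T y  s.t.  A^T y >= c,  y >= 0.

So the dual LP is:
  minimize  6y1 + 6y2 + 44y3 + 15y4
  subject to:
    y1 + 4y3 + y4 >= 5
    y2 + 4y3 + 2y4 >= 3
    y1, y2, y3, y4 >= 0

Solving the primal: x* = (6, 4.5).
  primal value c^T x* = 43.5.
Solving the dual: y* = (3.5, 0, 0, 1.5).
  dual value b^T y* = 43.5.
Strong duality: c^T x* = b^T y*. Confirmed.

43.5


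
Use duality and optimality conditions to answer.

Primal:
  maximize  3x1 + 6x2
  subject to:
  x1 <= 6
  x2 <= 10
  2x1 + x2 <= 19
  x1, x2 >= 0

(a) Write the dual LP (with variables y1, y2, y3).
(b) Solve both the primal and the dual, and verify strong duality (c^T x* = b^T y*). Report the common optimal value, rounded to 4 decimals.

The standard primal-dual pair for 'max c^T x s.t. A x <= b, x >= 0' is:
  Dual:  min b^T y  s.t.  A^T y >= c,  y >= 0.

So the dual LP is:
  minimize  6y1 + 10y2 + 19y3
  subject to:
    y1 + 2y3 >= 3
    y2 + y3 >= 6
    y1, y2, y3 >= 0

Solving the primal: x* = (4.5, 10).
  primal value c^T x* = 73.5.
Solving the dual: y* = (0, 4.5, 1.5).
  dual value b^T y* = 73.5.
Strong duality: c^T x* = b^T y*. Confirmed.

73.5


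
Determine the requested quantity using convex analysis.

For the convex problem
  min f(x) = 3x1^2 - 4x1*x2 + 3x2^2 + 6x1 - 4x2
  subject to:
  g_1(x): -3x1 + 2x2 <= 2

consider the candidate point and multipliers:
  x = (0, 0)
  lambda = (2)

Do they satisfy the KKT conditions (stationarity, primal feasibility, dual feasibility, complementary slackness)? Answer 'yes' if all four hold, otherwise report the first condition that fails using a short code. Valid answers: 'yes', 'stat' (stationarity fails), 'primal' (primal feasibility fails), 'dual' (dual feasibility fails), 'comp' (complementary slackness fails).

Gradient of f: grad f(x) = Q x + c = (6, -4)
Constraint values g_i(x) = a_i^T x - b_i:
  g_1((0, 0)) = -2
Stationarity residual: grad f(x) + sum_i lambda_i a_i = (0, 0)
  -> stationarity OK
Primal feasibility (all g_i <= 0): OK
Dual feasibility (all lambda_i >= 0): OK
Complementary slackness (lambda_i * g_i(x) = 0 for all i): FAILS

Verdict: the first failing condition is complementary_slackness -> comp.

comp


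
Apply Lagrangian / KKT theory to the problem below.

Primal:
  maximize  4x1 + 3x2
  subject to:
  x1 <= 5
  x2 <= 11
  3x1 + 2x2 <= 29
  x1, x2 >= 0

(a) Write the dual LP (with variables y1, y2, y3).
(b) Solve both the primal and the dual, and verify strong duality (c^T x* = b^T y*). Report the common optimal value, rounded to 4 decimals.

The standard primal-dual pair for 'max c^T x s.t. A x <= b, x >= 0' is:
  Dual:  min b^T y  s.t.  A^T y >= c,  y >= 0.

So the dual LP is:
  minimize  5y1 + 11y2 + 29y3
  subject to:
    y1 + 3y3 >= 4
    y2 + 2y3 >= 3
    y1, y2, y3 >= 0

Solving the primal: x* = (2.3333, 11).
  primal value c^T x* = 42.3333.
Solving the dual: y* = (0, 0.3333, 1.3333).
  dual value b^T y* = 42.3333.
Strong duality: c^T x* = b^T y*. Confirmed.

42.3333


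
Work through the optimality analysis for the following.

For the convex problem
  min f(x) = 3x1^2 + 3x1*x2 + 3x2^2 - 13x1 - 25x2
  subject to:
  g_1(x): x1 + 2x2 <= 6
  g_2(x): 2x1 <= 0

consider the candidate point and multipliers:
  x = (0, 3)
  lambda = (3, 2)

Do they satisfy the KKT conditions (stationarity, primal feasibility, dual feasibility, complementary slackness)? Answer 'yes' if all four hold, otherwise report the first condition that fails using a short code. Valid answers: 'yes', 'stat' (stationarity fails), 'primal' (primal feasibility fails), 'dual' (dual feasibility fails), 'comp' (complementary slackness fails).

Gradient of f: grad f(x) = Q x + c = (-4, -7)
Constraint values g_i(x) = a_i^T x - b_i:
  g_1((0, 3)) = 0
  g_2((0, 3)) = 0
Stationarity residual: grad f(x) + sum_i lambda_i a_i = (3, -1)
  -> stationarity FAILS
Primal feasibility (all g_i <= 0): OK
Dual feasibility (all lambda_i >= 0): OK
Complementary slackness (lambda_i * g_i(x) = 0 for all i): OK

Verdict: the first failing condition is stationarity -> stat.

stat


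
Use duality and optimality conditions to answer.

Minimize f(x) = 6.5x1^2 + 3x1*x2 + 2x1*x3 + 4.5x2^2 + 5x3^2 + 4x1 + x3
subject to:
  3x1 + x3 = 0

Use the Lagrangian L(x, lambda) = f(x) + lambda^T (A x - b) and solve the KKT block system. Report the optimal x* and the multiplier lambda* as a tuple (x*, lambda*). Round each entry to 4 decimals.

Form the Lagrangian:
  L(x, lambda) = (1/2) x^T Q x + c^T x + lambda^T (A x - b)
Stationarity (grad_x L = 0): Q x + c + A^T lambda = 0.
Primal feasibility: A x = b.

This gives the KKT block system:
  [ Q   A^T ] [ x     ]   [-c ]
  [ A    0  ] [ lambda ] = [ b ]

Solving the linear system:
  x*      = (-0.0111, 0.0037, 0.0333)
  lambda* = (-1.3111)
  f(x*)   = -0.0056

x* = (-0.0111, 0.0037, 0.0333), lambda* = (-1.3111)


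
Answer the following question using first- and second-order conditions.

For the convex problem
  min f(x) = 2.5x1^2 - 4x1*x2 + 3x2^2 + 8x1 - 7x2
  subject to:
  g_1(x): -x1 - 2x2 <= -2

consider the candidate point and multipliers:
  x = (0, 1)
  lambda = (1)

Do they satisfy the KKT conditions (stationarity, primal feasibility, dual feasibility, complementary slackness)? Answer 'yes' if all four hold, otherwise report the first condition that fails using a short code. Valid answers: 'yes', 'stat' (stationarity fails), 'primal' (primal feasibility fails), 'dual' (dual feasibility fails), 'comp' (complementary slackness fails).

Gradient of f: grad f(x) = Q x + c = (4, -1)
Constraint values g_i(x) = a_i^T x - b_i:
  g_1((0, 1)) = 0
Stationarity residual: grad f(x) + sum_i lambda_i a_i = (3, -3)
  -> stationarity FAILS
Primal feasibility (all g_i <= 0): OK
Dual feasibility (all lambda_i >= 0): OK
Complementary slackness (lambda_i * g_i(x) = 0 for all i): OK

Verdict: the first failing condition is stationarity -> stat.

stat


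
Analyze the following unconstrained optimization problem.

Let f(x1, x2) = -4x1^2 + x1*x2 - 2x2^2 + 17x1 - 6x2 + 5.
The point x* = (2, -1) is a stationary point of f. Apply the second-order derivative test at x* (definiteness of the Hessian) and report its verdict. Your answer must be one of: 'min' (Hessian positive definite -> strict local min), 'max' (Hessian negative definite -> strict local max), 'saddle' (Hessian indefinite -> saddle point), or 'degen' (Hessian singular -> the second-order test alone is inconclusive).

Compute the Hessian H = grad^2 f:
  H = [[-8, 1], [1, -4]]
Verify stationarity: grad f(x*) = H x* + g = (0, 0).
Eigenvalues of H: -8.2361, -3.7639.
Both eigenvalues < 0, so H is negative definite -> x* is a strict local max.

max


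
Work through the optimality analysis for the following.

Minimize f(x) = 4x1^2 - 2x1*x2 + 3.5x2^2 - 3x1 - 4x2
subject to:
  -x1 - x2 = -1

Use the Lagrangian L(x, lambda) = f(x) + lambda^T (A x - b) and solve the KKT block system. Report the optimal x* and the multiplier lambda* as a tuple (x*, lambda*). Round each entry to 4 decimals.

Form the Lagrangian:
  L(x, lambda) = (1/2) x^T Q x + c^T x + lambda^T (A x - b)
Stationarity (grad_x L = 0): Q x + c + A^T lambda = 0.
Primal feasibility: A x = b.

This gives the KKT block system:
  [ Q   A^T ] [ x     ]   [-c ]
  [ A    0  ] [ lambda ] = [ b ]

Solving the linear system:
  x*      = (0.4211, 0.5789)
  lambda* = (-0.7895)
  f(x*)   = -2.1842

x* = (0.4211, 0.5789), lambda* = (-0.7895)


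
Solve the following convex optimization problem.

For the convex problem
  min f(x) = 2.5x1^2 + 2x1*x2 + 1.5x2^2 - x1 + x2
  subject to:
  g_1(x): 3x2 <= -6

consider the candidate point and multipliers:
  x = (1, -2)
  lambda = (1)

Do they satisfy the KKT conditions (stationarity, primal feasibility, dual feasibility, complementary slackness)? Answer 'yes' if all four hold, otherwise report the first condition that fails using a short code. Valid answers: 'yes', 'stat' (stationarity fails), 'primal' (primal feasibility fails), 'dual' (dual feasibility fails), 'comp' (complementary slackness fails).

Gradient of f: grad f(x) = Q x + c = (0, -3)
Constraint values g_i(x) = a_i^T x - b_i:
  g_1((1, -2)) = 0
Stationarity residual: grad f(x) + sum_i lambda_i a_i = (0, 0)
  -> stationarity OK
Primal feasibility (all g_i <= 0): OK
Dual feasibility (all lambda_i >= 0): OK
Complementary slackness (lambda_i * g_i(x) = 0 for all i): OK

Verdict: yes, KKT holds.

yes


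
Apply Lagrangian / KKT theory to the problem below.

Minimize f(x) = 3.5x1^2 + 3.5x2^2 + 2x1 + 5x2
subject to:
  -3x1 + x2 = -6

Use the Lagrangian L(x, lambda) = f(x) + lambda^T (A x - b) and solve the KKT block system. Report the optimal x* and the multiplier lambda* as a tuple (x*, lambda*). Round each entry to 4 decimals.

Form the Lagrangian:
  L(x, lambda) = (1/2) x^T Q x + c^T x + lambda^T (A x - b)
Stationarity (grad_x L = 0): Q x + c + A^T lambda = 0.
Primal feasibility: A x = b.

This gives the KKT block system:
  [ Q   A^T ] [ x     ]   [-c ]
  [ A    0  ] [ lambda ] = [ b ]

Solving the linear system:
  x*      = (1.5571, -1.3286)
  lambda* = (4.3)
  f(x*)   = 11.1357

x* = (1.5571, -1.3286), lambda* = (4.3)


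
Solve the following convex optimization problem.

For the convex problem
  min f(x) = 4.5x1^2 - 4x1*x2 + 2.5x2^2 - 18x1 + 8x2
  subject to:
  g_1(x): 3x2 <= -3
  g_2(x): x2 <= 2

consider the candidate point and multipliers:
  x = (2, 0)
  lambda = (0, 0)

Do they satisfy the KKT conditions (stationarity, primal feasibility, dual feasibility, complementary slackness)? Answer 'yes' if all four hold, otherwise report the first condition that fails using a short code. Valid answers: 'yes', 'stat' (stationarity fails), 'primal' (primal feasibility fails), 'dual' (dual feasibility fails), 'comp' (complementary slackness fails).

Gradient of f: grad f(x) = Q x + c = (0, 0)
Constraint values g_i(x) = a_i^T x - b_i:
  g_1((2, 0)) = 3
  g_2((2, 0)) = -2
Stationarity residual: grad f(x) + sum_i lambda_i a_i = (0, 0)
  -> stationarity OK
Primal feasibility (all g_i <= 0): FAILS
Dual feasibility (all lambda_i >= 0): OK
Complementary slackness (lambda_i * g_i(x) = 0 for all i): OK

Verdict: the first failing condition is primal_feasibility -> primal.

primal


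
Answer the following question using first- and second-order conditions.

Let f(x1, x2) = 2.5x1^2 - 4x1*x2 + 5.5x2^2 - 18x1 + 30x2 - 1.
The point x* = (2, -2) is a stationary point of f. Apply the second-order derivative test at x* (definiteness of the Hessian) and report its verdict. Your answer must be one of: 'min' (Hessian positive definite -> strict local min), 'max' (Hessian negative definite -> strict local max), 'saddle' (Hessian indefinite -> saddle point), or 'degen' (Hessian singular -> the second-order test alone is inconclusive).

Compute the Hessian H = grad^2 f:
  H = [[5, -4], [-4, 11]]
Verify stationarity: grad f(x*) = H x* + g = (0, 0).
Eigenvalues of H: 3, 13.
Both eigenvalues > 0, so H is positive definite -> x* is a strict local min.

min


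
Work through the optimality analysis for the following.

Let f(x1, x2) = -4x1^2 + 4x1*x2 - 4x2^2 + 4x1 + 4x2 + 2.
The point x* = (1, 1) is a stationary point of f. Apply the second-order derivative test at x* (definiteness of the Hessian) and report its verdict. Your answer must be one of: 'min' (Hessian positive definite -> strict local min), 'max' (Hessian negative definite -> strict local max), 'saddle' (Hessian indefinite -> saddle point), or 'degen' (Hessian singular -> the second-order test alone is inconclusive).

Compute the Hessian H = grad^2 f:
  H = [[-8, 4], [4, -8]]
Verify stationarity: grad f(x*) = H x* + g = (0, 0).
Eigenvalues of H: -12, -4.
Both eigenvalues < 0, so H is negative definite -> x* is a strict local max.

max


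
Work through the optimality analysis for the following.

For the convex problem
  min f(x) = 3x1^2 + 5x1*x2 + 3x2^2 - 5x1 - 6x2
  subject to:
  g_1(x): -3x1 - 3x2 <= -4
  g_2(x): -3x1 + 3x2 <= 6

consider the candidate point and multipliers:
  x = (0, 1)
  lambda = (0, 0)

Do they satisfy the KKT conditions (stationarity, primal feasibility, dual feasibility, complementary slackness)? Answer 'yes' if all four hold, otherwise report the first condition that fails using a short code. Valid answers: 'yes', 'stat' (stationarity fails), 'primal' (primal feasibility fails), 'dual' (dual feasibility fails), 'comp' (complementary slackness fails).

Gradient of f: grad f(x) = Q x + c = (0, 0)
Constraint values g_i(x) = a_i^T x - b_i:
  g_1((0, 1)) = 1
  g_2((0, 1)) = -3
Stationarity residual: grad f(x) + sum_i lambda_i a_i = (0, 0)
  -> stationarity OK
Primal feasibility (all g_i <= 0): FAILS
Dual feasibility (all lambda_i >= 0): OK
Complementary slackness (lambda_i * g_i(x) = 0 for all i): OK

Verdict: the first failing condition is primal_feasibility -> primal.

primal


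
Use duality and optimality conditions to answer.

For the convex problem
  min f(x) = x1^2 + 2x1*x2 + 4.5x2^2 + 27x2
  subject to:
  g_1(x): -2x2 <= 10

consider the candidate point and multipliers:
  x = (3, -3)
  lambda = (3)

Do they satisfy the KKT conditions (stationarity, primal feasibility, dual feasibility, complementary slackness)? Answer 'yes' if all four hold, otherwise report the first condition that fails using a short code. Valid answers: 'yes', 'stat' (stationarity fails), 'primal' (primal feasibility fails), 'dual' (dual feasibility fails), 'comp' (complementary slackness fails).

Gradient of f: grad f(x) = Q x + c = (0, 6)
Constraint values g_i(x) = a_i^T x - b_i:
  g_1((3, -3)) = -4
Stationarity residual: grad f(x) + sum_i lambda_i a_i = (0, 0)
  -> stationarity OK
Primal feasibility (all g_i <= 0): OK
Dual feasibility (all lambda_i >= 0): OK
Complementary slackness (lambda_i * g_i(x) = 0 for all i): FAILS

Verdict: the first failing condition is complementary_slackness -> comp.

comp


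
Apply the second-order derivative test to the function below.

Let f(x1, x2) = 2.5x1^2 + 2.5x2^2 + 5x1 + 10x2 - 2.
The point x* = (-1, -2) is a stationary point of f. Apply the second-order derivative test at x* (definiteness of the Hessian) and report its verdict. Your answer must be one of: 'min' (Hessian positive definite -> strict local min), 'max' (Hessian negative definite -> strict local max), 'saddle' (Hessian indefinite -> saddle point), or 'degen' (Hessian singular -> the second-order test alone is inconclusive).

Compute the Hessian H = grad^2 f:
  H = [[5, 0], [0, 5]]
Verify stationarity: grad f(x*) = H x* + g = (0, 0).
Eigenvalues of H: 5, 5.
Both eigenvalues > 0, so H is positive definite -> x* is a strict local min.

min


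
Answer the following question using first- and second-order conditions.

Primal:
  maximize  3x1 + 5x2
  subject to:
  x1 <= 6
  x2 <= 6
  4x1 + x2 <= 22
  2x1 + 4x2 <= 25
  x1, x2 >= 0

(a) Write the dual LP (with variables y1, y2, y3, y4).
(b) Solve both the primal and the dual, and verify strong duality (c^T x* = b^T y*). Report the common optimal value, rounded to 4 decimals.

The standard primal-dual pair for 'max c^T x s.t. A x <= b, x >= 0' is:
  Dual:  min b^T y  s.t.  A^T y >= c,  y >= 0.

So the dual LP is:
  minimize  6y1 + 6y2 + 22y3 + 25y4
  subject to:
    y1 + 4y3 + 2y4 >= 3
    y2 + y3 + 4y4 >= 5
    y1, y2, y3, y4 >= 0

Solving the primal: x* = (4.5, 4).
  primal value c^T x* = 33.5.
Solving the dual: y* = (0, 0, 0.1429, 1.2143).
  dual value b^T y* = 33.5.
Strong duality: c^T x* = b^T y*. Confirmed.

33.5


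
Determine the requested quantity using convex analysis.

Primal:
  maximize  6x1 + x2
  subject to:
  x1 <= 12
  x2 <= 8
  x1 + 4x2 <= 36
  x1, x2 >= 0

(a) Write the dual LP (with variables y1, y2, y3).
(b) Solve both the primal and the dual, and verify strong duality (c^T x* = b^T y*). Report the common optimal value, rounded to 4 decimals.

The standard primal-dual pair for 'max c^T x s.t. A x <= b, x >= 0' is:
  Dual:  min b^T y  s.t.  A^T y >= c,  y >= 0.

So the dual LP is:
  minimize  12y1 + 8y2 + 36y3
  subject to:
    y1 + y3 >= 6
    y2 + 4y3 >= 1
    y1, y2, y3 >= 0

Solving the primal: x* = (12, 6).
  primal value c^T x* = 78.
Solving the dual: y* = (5.75, 0, 0.25).
  dual value b^T y* = 78.
Strong duality: c^T x* = b^T y*. Confirmed.

78


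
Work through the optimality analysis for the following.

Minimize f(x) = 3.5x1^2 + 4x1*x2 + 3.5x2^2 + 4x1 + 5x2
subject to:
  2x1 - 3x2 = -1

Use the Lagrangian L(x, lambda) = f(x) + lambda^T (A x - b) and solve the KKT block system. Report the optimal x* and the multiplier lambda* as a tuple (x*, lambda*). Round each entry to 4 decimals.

Form the Lagrangian:
  L(x, lambda) = (1/2) x^T Q x + c^T x + lambda^T (A x - b)
Stationarity (grad_x L = 0): Q x + c + A^T lambda = 0.
Primal feasibility: A x = b.

This gives the KKT block system:
  [ Q   A^T ] [ x     ]   [-c ]
  [ A    0  ] [ lambda ] = [ b ]

Solving the linear system:
  x*      = (-0.6619, -0.1079)
  lambda* = (0.5324)
  f(x*)   = -1.3273

x* = (-0.6619, -0.1079), lambda* = (0.5324)


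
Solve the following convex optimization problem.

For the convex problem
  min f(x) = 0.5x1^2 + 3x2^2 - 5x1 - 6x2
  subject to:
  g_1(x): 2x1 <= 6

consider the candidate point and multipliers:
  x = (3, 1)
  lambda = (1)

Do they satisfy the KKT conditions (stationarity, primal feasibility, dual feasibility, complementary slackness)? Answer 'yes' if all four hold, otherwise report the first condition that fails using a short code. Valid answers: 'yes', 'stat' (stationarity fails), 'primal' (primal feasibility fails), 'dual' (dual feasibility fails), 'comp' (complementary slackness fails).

Gradient of f: grad f(x) = Q x + c = (-2, 0)
Constraint values g_i(x) = a_i^T x - b_i:
  g_1((3, 1)) = 0
Stationarity residual: grad f(x) + sum_i lambda_i a_i = (0, 0)
  -> stationarity OK
Primal feasibility (all g_i <= 0): OK
Dual feasibility (all lambda_i >= 0): OK
Complementary slackness (lambda_i * g_i(x) = 0 for all i): OK

Verdict: yes, KKT holds.

yes


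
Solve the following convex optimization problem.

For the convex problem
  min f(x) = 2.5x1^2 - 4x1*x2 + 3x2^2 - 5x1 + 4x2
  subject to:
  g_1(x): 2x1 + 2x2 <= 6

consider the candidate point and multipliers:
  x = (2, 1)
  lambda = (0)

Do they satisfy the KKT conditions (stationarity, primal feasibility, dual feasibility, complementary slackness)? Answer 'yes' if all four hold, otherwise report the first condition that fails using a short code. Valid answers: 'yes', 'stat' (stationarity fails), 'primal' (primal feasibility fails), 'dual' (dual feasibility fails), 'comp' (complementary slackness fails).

Gradient of f: grad f(x) = Q x + c = (1, 2)
Constraint values g_i(x) = a_i^T x - b_i:
  g_1((2, 1)) = 0
Stationarity residual: grad f(x) + sum_i lambda_i a_i = (1, 2)
  -> stationarity FAILS
Primal feasibility (all g_i <= 0): OK
Dual feasibility (all lambda_i >= 0): OK
Complementary slackness (lambda_i * g_i(x) = 0 for all i): OK

Verdict: the first failing condition is stationarity -> stat.

stat


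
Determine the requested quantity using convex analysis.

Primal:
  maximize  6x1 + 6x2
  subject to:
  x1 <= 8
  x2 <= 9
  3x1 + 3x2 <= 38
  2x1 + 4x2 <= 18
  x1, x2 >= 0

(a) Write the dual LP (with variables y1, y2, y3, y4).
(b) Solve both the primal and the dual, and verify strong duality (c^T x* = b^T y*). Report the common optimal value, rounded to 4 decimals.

The standard primal-dual pair for 'max c^T x s.t. A x <= b, x >= 0' is:
  Dual:  min b^T y  s.t.  A^T y >= c,  y >= 0.

So the dual LP is:
  minimize  8y1 + 9y2 + 38y3 + 18y4
  subject to:
    y1 + 3y3 + 2y4 >= 6
    y2 + 3y3 + 4y4 >= 6
    y1, y2, y3, y4 >= 0

Solving the primal: x* = (8, 0.5).
  primal value c^T x* = 51.
Solving the dual: y* = (3, 0, 0, 1.5).
  dual value b^T y* = 51.
Strong duality: c^T x* = b^T y*. Confirmed.

51


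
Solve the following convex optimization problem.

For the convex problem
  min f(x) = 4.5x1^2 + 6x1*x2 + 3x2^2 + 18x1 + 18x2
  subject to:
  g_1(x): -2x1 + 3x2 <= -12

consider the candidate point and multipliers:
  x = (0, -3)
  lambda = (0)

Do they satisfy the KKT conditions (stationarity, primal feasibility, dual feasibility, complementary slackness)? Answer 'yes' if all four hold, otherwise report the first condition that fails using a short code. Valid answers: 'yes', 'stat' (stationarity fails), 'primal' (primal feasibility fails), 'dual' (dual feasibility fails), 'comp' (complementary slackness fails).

Gradient of f: grad f(x) = Q x + c = (0, 0)
Constraint values g_i(x) = a_i^T x - b_i:
  g_1((0, -3)) = 3
Stationarity residual: grad f(x) + sum_i lambda_i a_i = (0, 0)
  -> stationarity OK
Primal feasibility (all g_i <= 0): FAILS
Dual feasibility (all lambda_i >= 0): OK
Complementary slackness (lambda_i * g_i(x) = 0 for all i): OK

Verdict: the first failing condition is primal_feasibility -> primal.

primal


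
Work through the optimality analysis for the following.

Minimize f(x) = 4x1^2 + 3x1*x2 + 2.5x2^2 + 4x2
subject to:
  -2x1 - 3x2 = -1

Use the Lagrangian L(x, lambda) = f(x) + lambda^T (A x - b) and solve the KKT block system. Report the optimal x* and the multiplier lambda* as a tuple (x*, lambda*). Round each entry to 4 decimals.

Form the Lagrangian:
  L(x, lambda) = (1/2) x^T Q x + c^T x + lambda^T (A x - b)
Stationarity (grad_x L = 0): Q x + c + A^T lambda = 0.
Primal feasibility: A x = b.

This gives the KKT block system:
  [ Q   A^T ] [ x     ]   [-c ]
  [ A    0  ] [ lambda ] = [ b ]

Solving the linear system:
  x*      = (0.4464, 0.0357)
  lambda* = (1.8393)
  f(x*)   = 0.9911

x* = (0.4464, 0.0357), lambda* = (1.8393)


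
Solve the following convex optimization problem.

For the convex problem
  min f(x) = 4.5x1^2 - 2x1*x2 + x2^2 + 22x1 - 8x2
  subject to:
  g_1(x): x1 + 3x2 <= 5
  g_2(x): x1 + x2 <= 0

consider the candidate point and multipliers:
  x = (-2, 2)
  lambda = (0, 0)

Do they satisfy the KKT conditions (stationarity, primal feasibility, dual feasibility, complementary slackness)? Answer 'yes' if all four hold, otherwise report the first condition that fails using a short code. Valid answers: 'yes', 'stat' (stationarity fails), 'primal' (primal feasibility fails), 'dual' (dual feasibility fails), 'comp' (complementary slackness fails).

Gradient of f: grad f(x) = Q x + c = (0, 0)
Constraint values g_i(x) = a_i^T x - b_i:
  g_1((-2, 2)) = -1
  g_2((-2, 2)) = 0
Stationarity residual: grad f(x) + sum_i lambda_i a_i = (0, 0)
  -> stationarity OK
Primal feasibility (all g_i <= 0): OK
Dual feasibility (all lambda_i >= 0): OK
Complementary slackness (lambda_i * g_i(x) = 0 for all i): OK

Verdict: yes, KKT holds.

yes


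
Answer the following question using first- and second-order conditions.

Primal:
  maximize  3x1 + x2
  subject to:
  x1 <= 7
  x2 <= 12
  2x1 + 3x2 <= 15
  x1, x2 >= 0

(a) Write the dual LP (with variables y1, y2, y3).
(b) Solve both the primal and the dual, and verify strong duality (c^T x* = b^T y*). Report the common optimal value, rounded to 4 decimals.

The standard primal-dual pair for 'max c^T x s.t. A x <= b, x >= 0' is:
  Dual:  min b^T y  s.t.  A^T y >= c,  y >= 0.

So the dual LP is:
  minimize  7y1 + 12y2 + 15y3
  subject to:
    y1 + 2y3 >= 3
    y2 + 3y3 >= 1
    y1, y2, y3 >= 0

Solving the primal: x* = (7, 0.3333).
  primal value c^T x* = 21.3333.
Solving the dual: y* = (2.3333, 0, 0.3333).
  dual value b^T y* = 21.3333.
Strong duality: c^T x* = b^T y*. Confirmed.

21.3333


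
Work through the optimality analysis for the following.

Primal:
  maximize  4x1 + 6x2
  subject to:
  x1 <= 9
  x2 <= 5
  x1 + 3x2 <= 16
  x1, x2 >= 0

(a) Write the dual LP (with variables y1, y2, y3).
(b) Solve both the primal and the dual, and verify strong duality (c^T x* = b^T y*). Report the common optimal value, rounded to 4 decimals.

The standard primal-dual pair for 'max c^T x s.t. A x <= b, x >= 0' is:
  Dual:  min b^T y  s.t.  A^T y >= c,  y >= 0.

So the dual LP is:
  minimize  9y1 + 5y2 + 16y3
  subject to:
    y1 + y3 >= 4
    y2 + 3y3 >= 6
    y1, y2, y3 >= 0

Solving the primal: x* = (9, 2.3333).
  primal value c^T x* = 50.
Solving the dual: y* = (2, 0, 2).
  dual value b^T y* = 50.
Strong duality: c^T x* = b^T y*. Confirmed.

50


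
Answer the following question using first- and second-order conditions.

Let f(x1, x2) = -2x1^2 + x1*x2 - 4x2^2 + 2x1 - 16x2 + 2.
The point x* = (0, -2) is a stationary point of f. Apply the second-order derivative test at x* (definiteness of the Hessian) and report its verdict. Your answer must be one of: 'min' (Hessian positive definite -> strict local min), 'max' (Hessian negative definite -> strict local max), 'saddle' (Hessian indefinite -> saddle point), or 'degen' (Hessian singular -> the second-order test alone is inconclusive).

Compute the Hessian H = grad^2 f:
  H = [[-4, 1], [1, -8]]
Verify stationarity: grad f(x*) = H x* + g = (0, 0).
Eigenvalues of H: -8.2361, -3.7639.
Both eigenvalues < 0, so H is negative definite -> x* is a strict local max.

max


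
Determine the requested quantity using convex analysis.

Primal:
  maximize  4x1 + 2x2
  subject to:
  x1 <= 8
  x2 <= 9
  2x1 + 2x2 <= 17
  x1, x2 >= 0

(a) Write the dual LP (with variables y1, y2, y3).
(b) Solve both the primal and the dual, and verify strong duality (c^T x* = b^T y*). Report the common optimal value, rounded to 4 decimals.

The standard primal-dual pair for 'max c^T x s.t. A x <= b, x >= 0' is:
  Dual:  min b^T y  s.t.  A^T y >= c,  y >= 0.

So the dual LP is:
  minimize  8y1 + 9y2 + 17y3
  subject to:
    y1 + 2y3 >= 4
    y2 + 2y3 >= 2
    y1, y2, y3 >= 0

Solving the primal: x* = (8, 0.5).
  primal value c^T x* = 33.
Solving the dual: y* = (2, 0, 1).
  dual value b^T y* = 33.
Strong duality: c^T x* = b^T y*. Confirmed.

33


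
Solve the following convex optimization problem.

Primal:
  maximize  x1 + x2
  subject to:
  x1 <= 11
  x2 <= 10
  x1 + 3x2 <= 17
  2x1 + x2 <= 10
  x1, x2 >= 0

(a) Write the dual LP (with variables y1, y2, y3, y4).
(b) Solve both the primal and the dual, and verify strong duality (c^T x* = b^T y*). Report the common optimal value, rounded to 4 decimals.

The standard primal-dual pair for 'max c^T x s.t. A x <= b, x >= 0' is:
  Dual:  min b^T y  s.t.  A^T y >= c,  y >= 0.

So the dual LP is:
  minimize  11y1 + 10y2 + 17y3 + 10y4
  subject to:
    y1 + y3 + 2y4 >= 1
    y2 + 3y3 + y4 >= 1
    y1, y2, y3, y4 >= 0

Solving the primal: x* = (2.6, 4.8).
  primal value c^T x* = 7.4.
Solving the dual: y* = (0, 0, 0.2, 0.4).
  dual value b^T y* = 7.4.
Strong duality: c^T x* = b^T y*. Confirmed.

7.4


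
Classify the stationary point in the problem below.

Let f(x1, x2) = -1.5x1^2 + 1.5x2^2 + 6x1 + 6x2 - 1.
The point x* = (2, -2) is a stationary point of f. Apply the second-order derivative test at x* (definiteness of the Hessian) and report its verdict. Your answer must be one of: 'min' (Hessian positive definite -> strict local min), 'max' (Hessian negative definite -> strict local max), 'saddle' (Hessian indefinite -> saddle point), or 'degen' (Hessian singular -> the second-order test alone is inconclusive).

Compute the Hessian H = grad^2 f:
  H = [[-3, 0], [0, 3]]
Verify stationarity: grad f(x*) = H x* + g = (0, 0).
Eigenvalues of H: -3, 3.
Eigenvalues have mixed signs, so H is indefinite -> x* is a saddle point.

saddle


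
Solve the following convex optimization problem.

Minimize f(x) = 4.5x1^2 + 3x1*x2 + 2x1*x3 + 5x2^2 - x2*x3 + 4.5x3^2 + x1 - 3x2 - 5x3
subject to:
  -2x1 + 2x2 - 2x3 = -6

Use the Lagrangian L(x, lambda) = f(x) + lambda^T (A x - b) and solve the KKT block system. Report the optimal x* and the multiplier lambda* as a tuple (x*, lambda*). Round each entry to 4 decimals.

Form the Lagrangian:
  L(x, lambda) = (1/2) x^T Q x + c^T x + lambda^T (A x - b)
Stationarity (grad_x L = 0): Q x + c + A^T lambda = 0.
Primal feasibility: A x = b.

This gives the KKT block system:
  [ Q   A^T ] [ x     ]   [-c ]
  [ A    0  ] [ lambda ] = [ b ]

Solving the linear system:
  x*      = (0.9039, -0.7817, 1.3144)
  lambda* = (4.7096)
  f(x*)   = 12.4672

x* = (0.9039, -0.7817, 1.3144), lambda* = (4.7096)


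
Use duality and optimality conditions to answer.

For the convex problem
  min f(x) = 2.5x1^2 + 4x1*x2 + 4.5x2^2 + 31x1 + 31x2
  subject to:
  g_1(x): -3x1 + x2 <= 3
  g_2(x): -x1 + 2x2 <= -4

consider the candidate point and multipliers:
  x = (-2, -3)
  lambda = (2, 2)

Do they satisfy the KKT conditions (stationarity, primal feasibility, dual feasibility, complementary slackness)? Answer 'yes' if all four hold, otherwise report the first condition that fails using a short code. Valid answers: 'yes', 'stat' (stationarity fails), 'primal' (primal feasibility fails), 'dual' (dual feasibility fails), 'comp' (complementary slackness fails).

Gradient of f: grad f(x) = Q x + c = (9, -4)
Constraint values g_i(x) = a_i^T x - b_i:
  g_1((-2, -3)) = 0
  g_2((-2, -3)) = 0
Stationarity residual: grad f(x) + sum_i lambda_i a_i = (1, 2)
  -> stationarity FAILS
Primal feasibility (all g_i <= 0): OK
Dual feasibility (all lambda_i >= 0): OK
Complementary slackness (lambda_i * g_i(x) = 0 for all i): OK

Verdict: the first failing condition is stationarity -> stat.

stat


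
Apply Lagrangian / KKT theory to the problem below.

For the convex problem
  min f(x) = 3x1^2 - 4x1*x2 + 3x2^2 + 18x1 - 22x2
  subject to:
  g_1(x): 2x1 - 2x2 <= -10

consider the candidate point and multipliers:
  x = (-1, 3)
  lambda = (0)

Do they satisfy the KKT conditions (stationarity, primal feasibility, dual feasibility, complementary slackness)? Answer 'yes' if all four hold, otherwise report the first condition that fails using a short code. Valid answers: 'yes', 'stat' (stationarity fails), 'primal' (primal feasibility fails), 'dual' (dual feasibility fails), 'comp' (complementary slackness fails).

Gradient of f: grad f(x) = Q x + c = (0, 0)
Constraint values g_i(x) = a_i^T x - b_i:
  g_1((-1, 3)) = 2
Stationarity residual: grad f(x) + sum_i lambda_i a_i = (0, 0)
  -> stationarity OK
Primal feasibility (all g_i <= 0): FAILS
Dual feasibility (all lambda_i >= 0): OK
Complementary slackness (lambda_i * g_i(x) = 0 for all i): OK

Verdict: the first failing condition is primal_feasibility -> primal.

primal


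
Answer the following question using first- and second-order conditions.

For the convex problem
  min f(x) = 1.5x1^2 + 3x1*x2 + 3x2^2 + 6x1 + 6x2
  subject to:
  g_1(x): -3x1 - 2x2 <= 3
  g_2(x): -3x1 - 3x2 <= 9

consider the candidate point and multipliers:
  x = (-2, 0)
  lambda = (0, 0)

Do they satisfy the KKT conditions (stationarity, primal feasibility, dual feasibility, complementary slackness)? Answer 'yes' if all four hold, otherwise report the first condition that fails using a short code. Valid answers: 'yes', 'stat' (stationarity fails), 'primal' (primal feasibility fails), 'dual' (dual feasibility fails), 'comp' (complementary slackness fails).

Gradient of f: grad f(x) = Q x + c = (0, 0)
Constraint values g_i(x) = a_i^T x - b_i:
  g_1((-2, 0)) = 3
  g_2((-2, 0)) = -3
Stationarity residual: grad f(x) + sum_i lambda_i a_i = (0, 0)
  -> stationarity OK
Primal feasibility (all g_i <= 0): FAILS
Dual feasibility (all lambda_i >= 0): OK
Complementary slackness (lambda_i * g_i(x) = 0 for all i): OK

Verdict: the first failing condition is primal_feasibility -> primal.

primal


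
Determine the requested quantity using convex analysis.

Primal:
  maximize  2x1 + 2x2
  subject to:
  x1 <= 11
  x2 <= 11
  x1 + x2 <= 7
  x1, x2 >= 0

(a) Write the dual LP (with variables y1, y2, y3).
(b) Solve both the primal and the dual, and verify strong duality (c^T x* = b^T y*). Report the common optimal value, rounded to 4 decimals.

The standard primal-dual pair for 'max c^T x s.t. A x <= b, x >= 0' is:
  Dual:  min b^T y  s.t.  A^T y >= c,  y >= 0.

So the dual LP is:
  minimize  11y1 + 11y2 + 7y3
  subject to:
    y1 + y3 >= 2
    y2 + y3 >= 2
    y1, y2, y3 >= 0

Solving the primal: x* = (7, 0).
  primal value c^T x* = 14.
Solving the dual: y* = (0, 0, 2).
  dual value b^T y* = 14.
Strong duality: c^T x* = b^T y*. Confirmed.

14


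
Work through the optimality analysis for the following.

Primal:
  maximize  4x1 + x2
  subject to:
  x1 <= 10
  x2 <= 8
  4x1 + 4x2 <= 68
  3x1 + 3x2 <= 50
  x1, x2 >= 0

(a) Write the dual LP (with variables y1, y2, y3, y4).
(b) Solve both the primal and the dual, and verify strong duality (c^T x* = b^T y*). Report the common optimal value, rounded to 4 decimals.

The standard primal-dual pair for 'max c^T x s.t. A x <= b, x >= 0' is:
  Dual:  min b^T y  s.t.  A^T y >= c,  y >= 0.

So the dual LP is:
  minimize  10y1 + 8y2 + 68y3 + 50y4
  subject to:
    y1 + 4y3 + 3y4 >= 4
    y2 + 4y3 + 3y4 >= 1
    y1, y2, y3, y4 >= 0

Solving the primal: x* = (10, 6.6667).
  primal value c^T x* = 46.6667.
Solving the dual: y* = (3, 0, 0, 0.3333).
  dual value b^T y* = 46.6667.
Strong duality: c^T x* = b^T y*. Confirmed.

46.6667


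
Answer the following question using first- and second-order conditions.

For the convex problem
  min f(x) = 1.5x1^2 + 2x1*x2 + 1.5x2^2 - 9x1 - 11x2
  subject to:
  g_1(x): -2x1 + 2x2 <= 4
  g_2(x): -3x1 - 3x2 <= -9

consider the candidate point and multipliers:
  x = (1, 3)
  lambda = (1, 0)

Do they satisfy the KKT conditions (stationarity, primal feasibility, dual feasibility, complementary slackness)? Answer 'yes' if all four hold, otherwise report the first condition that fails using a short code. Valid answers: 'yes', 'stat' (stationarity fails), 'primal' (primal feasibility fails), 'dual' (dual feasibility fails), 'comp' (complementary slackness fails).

Gradient of f: grad f(x) = Q x + c = (0, 0)
Constraint values g_i(x) = a_i^T x - b_i:
  g_1((1, 3)) = 0
  g_2((1, 3)) = -3
Stationarity residual: grad f(x) + sum_i lambda_i a_i = (-2, 2)
  -> stationarity FAILS
Primal feasibility (all g_i <= 0): OK
Dual feasibility (all lambda_i >= 0): OK
Complementary slackness (lambda_i * g_i(x) = 0 for all i): OK

Verdict: the first failing condition is stationarity -> stat.

stat
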